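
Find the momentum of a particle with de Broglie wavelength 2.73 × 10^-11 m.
2.43 × 10^-23 kg·m/s

From the de Broglie relation λ = h/p, we solve for p:

p = h/λ
p = (6.626 × 10^-34 J·s) / (2.73 × 10^-11 m)
p = 2.43 × 10^-23 kg·m/s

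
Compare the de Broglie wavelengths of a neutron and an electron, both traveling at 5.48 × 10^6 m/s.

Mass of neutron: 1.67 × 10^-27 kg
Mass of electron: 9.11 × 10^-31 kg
The electron has the longer wavelength.

Using λ = h/(mv), since both particles have the same velocity, the wavelength depends only on mass.

For neutron: λ₁ = h/(m₁v) = 7.24 × 10^-14 m
For electron: λ₂ = h/(m₂v) = 1.33 × 10^-10 m

Since λ ∝ 1/m at constant velocity, the lighter particle has the longer wavelength.

The electron has the longer de Broglie wavelength.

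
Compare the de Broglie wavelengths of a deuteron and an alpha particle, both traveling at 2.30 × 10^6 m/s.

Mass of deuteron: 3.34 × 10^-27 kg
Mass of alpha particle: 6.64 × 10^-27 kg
The deuteron has the longer wavelength.

Using λ = h/(mv), since both particles have the same velocity, the wavelength depends only on mass.

For deuteron: λ₁ = h/(m₁v) = 8.63 × 10^-14 m
For alpha particle: λ₂ = h/(m₂v) = 4.34 × 10^-14 m

Since λ ∝ 1/m at constant velocity, the lighter particle has the longer wavelength.

The deuteron has the longer de Broglie wavelength.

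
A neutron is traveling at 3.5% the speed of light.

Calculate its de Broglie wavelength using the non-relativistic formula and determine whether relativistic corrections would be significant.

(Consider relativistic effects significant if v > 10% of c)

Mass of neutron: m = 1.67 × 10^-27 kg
No, relativistic corrections are not needed.

Using the non-relativistic de Broglie formula λ = h/(mv):

v = 3.5% × c = 1.049 × 10^7 m/s

λ = h/(mv)
λ = (6.626 × 10^-34 J·s) / (1.67 × 10^-27 kg × 1.049 × 10^7 m/s)
λ = 3.78 × 10^-14 m

Since v = 3.5% of c < 10% of c, relativistic corrections are NOT significant and this non-relativistic result is a good approximation.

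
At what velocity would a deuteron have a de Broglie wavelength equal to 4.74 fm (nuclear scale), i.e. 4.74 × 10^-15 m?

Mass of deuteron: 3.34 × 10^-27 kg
4.19 × 10^7 m/s

From λ = h/(mv), solve for v:

v = h/(mλ)
v = (6.626 × 10^-34 J·s) / (3.34 × 10^-27 kg × 4.74 × 10^-15 m)
v = 4.19 × 10^7 m/s

Note: This velocity is 14.0% of the speed of light, so relativistic corrections would be needed for a more accurate calculation.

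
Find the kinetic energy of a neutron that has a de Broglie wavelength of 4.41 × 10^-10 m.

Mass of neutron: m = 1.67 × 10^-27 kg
6.76 × 10^-22 J (or 4.22 × 10^-3 eV)

From λ = h/√(2mKE), we solve for KE:

λ² = h²/(2mKE)
KE = h²/(2mλ²)
KE = (6.626 × 10^-34 J·s)² / (2 × 1.67 × 10^-27 kg × (4.41 × 10^-10 m)²)
KE = 6.76 × 10^-22 J
KE = 4.22 × 10^-3 eV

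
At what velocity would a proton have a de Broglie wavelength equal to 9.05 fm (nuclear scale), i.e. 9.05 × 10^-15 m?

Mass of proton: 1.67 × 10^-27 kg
4.38 × 10^7 m/s

From λ = h/(mv), solve for v:

v = h/(mλ)
v = (6.626 × 10^-34 J·s) / (1.67 × 10^-27 kg × 9.05 × 10^-15 m)
v = 4.38 × 10^7 m/s

Note: This velocity is 14.6% of the speed of light, so relativistic corrections would be needed for a more accurate calculation.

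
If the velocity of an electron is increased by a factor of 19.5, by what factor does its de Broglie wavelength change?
The wavelength decreases by a factor of 19.5.

From λ = h/(mv), the wavelength is inversely proportional to velocity:

λ ∝ 1/v

If v → 19.5v, then λ → λ/19.5

When velocity is increased by a factor of 19.5, the wavelength decreases by a factor of 19.5.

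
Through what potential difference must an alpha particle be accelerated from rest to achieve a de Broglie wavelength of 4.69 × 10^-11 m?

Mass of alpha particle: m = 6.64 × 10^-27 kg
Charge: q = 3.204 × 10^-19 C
4.69 × 10^-2 V

From λ = h/√(2mqV), we solve for V:

λ² = h²/(2mqV)
V = h²/(2mqλ²)
V = (6.626 × 10^-34 J·s)² / (2 × 6.64 × 10^-27 kg × 3.204 × 10^-19 C × (4.69 × 10^-11 m)²)
V = 4.69 × 10^-2 V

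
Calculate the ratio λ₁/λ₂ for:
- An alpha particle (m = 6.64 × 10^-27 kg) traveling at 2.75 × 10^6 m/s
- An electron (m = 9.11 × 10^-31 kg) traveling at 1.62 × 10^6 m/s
λ₁/λ₂ = 8.08 × 10^-5

Using λ = h/(mv):

λ₁ = h/(m₁v₁) = 3.63 × 10^-14 m
λ₂ = h/(m₂v₂) = 4.49 × 10^-10 m

Ratio λ₁/λ₂ = (m₂v₂)/(m₁v₁)
         = (9.11 × 10^-31 kg × 1.62 × 10^6 m/s) / (6.64 × 10^-27 kg × 2.75 × 10^6 m/s)
         = 8.08 × 10^-5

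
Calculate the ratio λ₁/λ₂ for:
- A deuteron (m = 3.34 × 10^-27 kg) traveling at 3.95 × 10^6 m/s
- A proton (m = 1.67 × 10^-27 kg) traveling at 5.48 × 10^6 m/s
λ₁/λ₂ = 0.694

Using λ = h/(mv):

λ₁ = h/(m₁v₁) = 5.02 × 10^-14 m
λ₂ = h/(m₂v₂) = 7.24 × 10^-14 m

Ratio λ₁/λ₂ = (m₂v₂)/(m₁v₁)
         = (1.67 × 10^-27 kg × 5.48 × 10^6 m/s) / (3.34 × 10^-27 kg × 3.95 × 10^6 m/s)
         = 0.694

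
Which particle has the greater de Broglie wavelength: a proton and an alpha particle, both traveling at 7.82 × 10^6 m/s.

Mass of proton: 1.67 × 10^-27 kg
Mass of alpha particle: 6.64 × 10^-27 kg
The proton has the longer wavelength.

Using λ = h/(mv), since both particles have the same velocity, the wavelength depends only on mass.

For proton: λ₁ = h/(m₁v) = 5.07 × 10^-14 m
For alpha particle: λ₂ = h/(m₂v) = 1.28 × 10^-14 m

Since λ ∝ 1/m at constant velocity, the lighter particle has the longer wavelength.

The proton has the longer de Broglie wavelength.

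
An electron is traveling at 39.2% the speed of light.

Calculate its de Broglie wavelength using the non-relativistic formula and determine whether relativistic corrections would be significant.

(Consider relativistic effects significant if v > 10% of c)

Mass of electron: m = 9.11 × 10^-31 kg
Yes, relativistic corrections are needed.

Using the non-relativistic de Broglie formula λ = h/(mv):

v = 39.2% × c = 1.175 × 10^8 m/s

λ = h/(mv)
λ = (6.626 × 10^-34 J·s) / (9.11 × 10^-31 kg × 1.175 × 10^8 m/s)
λ = 6.19 × 10^-12 m

Since v = 39.2% of c > 10% of c, relativistic corrections ARE significant and the actual wavelength would differ from this non-relativistic estimate.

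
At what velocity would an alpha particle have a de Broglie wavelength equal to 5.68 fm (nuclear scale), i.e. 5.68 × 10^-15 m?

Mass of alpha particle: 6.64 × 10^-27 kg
1.76 × 10^7 m/s

From λ = h/(mv), solve for v:

v = h/(mλ)
v = (6.626 × 10^-34 J·s) / (6.64 × 10^-27 kg × 5.68 × 10^-15 m)
v = 1.76 × 10^7 m/s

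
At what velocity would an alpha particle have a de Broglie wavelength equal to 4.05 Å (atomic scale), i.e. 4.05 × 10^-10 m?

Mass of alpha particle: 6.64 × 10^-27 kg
2.46 × 10^2 m/s

From λ = h/(mv), solve for v:

v = h/(mλ)
v = (6.626 × 10^-34 J·s) / (6.64 × 10^-27 kg × 4.05 × 10^-10 m)
v = 2.46 × 10^2 m/s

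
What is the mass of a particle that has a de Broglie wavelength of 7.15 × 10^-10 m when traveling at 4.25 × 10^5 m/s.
2.18 × 10^-30 kg

From the de Broglie relation λ = h/(mv), we solve for m:

m = h/(λv)
m = (6.626 × 10^-34 J·s) / (7.15 × 10^-10 m × 4.25 × 10^5 m/s)
m = 2.18 × 10^-30 kg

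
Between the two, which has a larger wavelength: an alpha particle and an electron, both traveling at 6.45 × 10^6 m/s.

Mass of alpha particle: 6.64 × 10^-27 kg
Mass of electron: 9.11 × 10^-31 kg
The electron has the longer wavelength.

Using λ = h/(mv), since both particles have the same velocity, the wavelength depends only on mass.

For alpha particle: λ₁ = h/(m₁v) = 1.55 × 10^-14 m
For electron: λ₂ = h/(m₂v) = 1.13 × 10^-10 m

Since λ ∝ 1/m at constant velocity, the lighter particle has the longer wavelength.

The electron has the longer de Broglie wavelength.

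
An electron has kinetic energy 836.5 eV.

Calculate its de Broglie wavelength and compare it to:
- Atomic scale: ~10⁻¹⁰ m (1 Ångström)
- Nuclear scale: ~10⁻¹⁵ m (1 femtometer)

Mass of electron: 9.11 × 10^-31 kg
λ = 4.24 × 10^-11 m, which is between nuclear and atomic scales.

Using λ = h/√(2mKE):

KE = 836.5 eV = 1.340 × 10^-16 J

λ = h/√(2mKE)
λ = (6.626 × 10^-34 J·s) / √(2 × 9.11 × 10^-31 kg × 1.340 × 10^-16 J)
λ = 4.24 × 10^-11 m

Comparison:
- Atomic scale (10⁻¹⁰ m): λ is 0.42× this size
- Nuclear scale (10⁻¹⁵ m): λ is 4.2e+04× this size

The wavelength is between nuclear and atomic scales.

This wavelength is appropriate for probing atomic structure but too large for nuclear physics experiments.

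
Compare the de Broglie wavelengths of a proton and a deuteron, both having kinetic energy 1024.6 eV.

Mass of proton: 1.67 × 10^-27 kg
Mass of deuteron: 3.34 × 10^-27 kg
The proton has the longer wavelength.

Using λ = h/√(2mKE):

For proton: λ₁ = h/√(2m₁KE) = 8.95 × 10^-13 m
For deuteron: λ₂ = h/√(2m₂KE) = 6.33 × 10^-13 m

Since λ ∝ 1/√m at constant kinetic energy, the lighter particle has the longer wavelength.

The proton has the longer de Broglie wavelength.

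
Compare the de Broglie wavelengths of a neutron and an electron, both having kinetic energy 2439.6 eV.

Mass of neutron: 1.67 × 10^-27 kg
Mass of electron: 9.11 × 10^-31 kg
The electron has the longer wavelength.

Using λ = h/√(2mKE):

For neutron: λ₁ = h/√(2m₁KE) = 5.80 × 10^-13 m
For electron: λ₂ = h/√(2m₂KE) = 2.48 × 10^-11 m

Since λ ∝ 1/√m at constant kinetic energy, the lighter particle has the longer wavelength.

The electron has the longer de Broglie wavelength.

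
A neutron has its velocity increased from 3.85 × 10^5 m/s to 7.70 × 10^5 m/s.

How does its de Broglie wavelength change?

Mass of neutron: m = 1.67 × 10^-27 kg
The wavelength decreases by a factor of 2.

Using λ = h/(mv):

Initial wavelength: λ₁ = h/(mv₁) = 1.03 × 10^-12 m
Final wavelength: λ₂ = h/(mv₂) = 5.15 × 10^-13 m

Since λ ∝ 1/v, when velocity increases by a factor of 2, the wavelength decreases by a factor of 2.

λ₂/λ₁ = v₁/v₂ = 1/2

The wavelength decreases by a factor of 2.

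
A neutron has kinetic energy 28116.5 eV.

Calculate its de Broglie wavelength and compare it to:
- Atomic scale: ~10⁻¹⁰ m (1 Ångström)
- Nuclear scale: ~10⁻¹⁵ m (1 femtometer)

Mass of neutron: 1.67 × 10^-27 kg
λ = 1.71 × 10^-13 m, which is between nuclear and atomic scales.

Using λ = h/√(2mKE):

KE = 28116.5 eV = 4.505 × 10^-15 J

λ = h/√(2mKE)
λ = (6.626 × 10^-34 J·s) / √(2 × 1.67 × 10^-27 kg × 4.505 × 10^-15 J)
λ = 1.71 × 10^-13 m

Comparison:
- Atomic scale (10⁻¹⁰ m): λ is 0.0017× this size
- Nuclear scale (10⁻¹⁵ m): λ is 1.7e+02× this size

The wavelength is between nuclear and atomic scales.

This wavelength is appropriate for probing atomic structure but too large for nuclear physics experiments.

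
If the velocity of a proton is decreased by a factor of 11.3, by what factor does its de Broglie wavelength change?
The wavelength increases by a factor of 11.3.

From λ = h/(mv), the wavelength is inversely proportional to velocity:

λ ∝ 1/v

If v → v/11.3, then λ → 11.3λ

When velocity is decreased by a factor of 11.3, the wavelength increases by a factor of 11.3.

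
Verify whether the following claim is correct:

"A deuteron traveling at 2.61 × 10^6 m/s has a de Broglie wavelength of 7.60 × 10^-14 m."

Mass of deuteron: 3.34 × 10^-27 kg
True

The claim is correct.

Using λ = h/(mv):
λ = (6.626 × 10^-34 J·s) / (3.34 × 10^-27 kg × 2.61 × 10^6 m/s)
λ = 7.60 × 10^-14 m

This matches the claimed value.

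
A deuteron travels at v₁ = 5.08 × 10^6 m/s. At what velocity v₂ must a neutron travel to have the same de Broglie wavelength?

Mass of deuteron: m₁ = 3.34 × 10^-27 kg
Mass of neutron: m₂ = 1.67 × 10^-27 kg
v₂ = 1.02 × 10^7 m/s

For equal de Broglie wavelengths: λ₁ = λ₂

h/(m₁v₁) = h/(m₂v₂)
m₁v₁ = m₂v₂
v₂ = v₁ · (m₁/m₂)

v₂ = 5.08 × 10^6 m/s × (3.34 × 10^-27 kg / 1.67 × 10^-27 kg)
v₂ = 1.02 × 10^7 m/s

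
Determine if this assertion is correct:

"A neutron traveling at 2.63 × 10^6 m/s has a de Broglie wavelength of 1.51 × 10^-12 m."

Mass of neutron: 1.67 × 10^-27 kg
False

The claim is incorrect.

Using λ = h/(mv):
λ = (6.626 × 10^-34 J·s) / (1.67 × 10^-27 kg × 2.63 × 10^6 m/s)
λ = 1.51 × 10^-13 m

The actual wavelength differs from the claimed 1.51 × 10^-12 m.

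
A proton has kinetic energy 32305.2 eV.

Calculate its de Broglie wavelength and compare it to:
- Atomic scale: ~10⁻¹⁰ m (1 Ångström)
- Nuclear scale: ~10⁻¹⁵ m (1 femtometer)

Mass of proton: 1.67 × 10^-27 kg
λ = 1.59 × 10^-13 m, which is between nuclear and atomic scales.

Using λ = h/√(2mKE):

KE = 32305.2 eV = 5.176 × 10^-15 J

λ = h/√(2mKE)
λ = (6.626 × 10^-34 J·s) / √(2 × 1.67 × 10^-27 kg × 5.176 × 10^-15 J)
λ = 1.59 × 10^-13 m

Comparison:
- Atomic scale (10⁻¹⁰ m): λ is 0.0016× this size
- Nuclear scale (10⁻¹⁵ m): λ is 1.6e+02× this size

The wavelength is between nuclear and atomic scales.

This wavelength is appropriate for probing atomic structure but too large for nuclear physics experiments.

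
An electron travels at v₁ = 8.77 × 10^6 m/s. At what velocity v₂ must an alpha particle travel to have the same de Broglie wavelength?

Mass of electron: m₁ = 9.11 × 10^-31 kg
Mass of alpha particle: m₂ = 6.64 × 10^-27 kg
v₂ = 1.20 × 10^3 m/s

For equal de Broglie wavelengths: λ₁ = λ₂

h/(m₁v₁) = h/(m₂v₂)
m₁v₁ = m₂v₂
v₂ = v₁ · (m₁/m₂)

v₂ = 8.77 × 10^6 m/s × (9.11 × 10^-31 kg / 6.64 × 10^-27 kg)
v₂ = 1.20 × 10^3 m/s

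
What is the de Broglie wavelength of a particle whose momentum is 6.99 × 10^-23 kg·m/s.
9.48 × 10^-12 m

Using the de Broglie relation λ = h/p:

λ = h/p
λ = (6.626 × 10^-34 J·s) / (6.99 × 10^-23 kg·m/s)
λ = 9.48 × 10^-12 m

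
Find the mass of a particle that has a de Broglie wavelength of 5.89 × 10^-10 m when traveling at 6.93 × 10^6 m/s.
1.62 × 10^-31 kg

From the de Broglie relation λ = h/(mv), we solve for m:

m = h/(λv)
m = (6.626 × 10^-34 J·s) / (5.89 × 10^-10 m × 6.93 × 10^6 m/s)
m = 1.62 × 10^-31 kg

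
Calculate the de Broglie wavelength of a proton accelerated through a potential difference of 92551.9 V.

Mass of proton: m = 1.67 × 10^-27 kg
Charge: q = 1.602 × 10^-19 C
9.42 × 10^-14 m

When a particle is accelerated through voltage V, it gains kinetic energy KE = qV.

The de Broglie wavelength is then λ = h/√(2mqV):

λ = h/√(2mqV)
λ = (6.626 × 10^-34 J·s) / √(2 × 1.67 × 10^-27 kg × 1.602 × 10^-19 C × 92551.9 V)
λ = 9.42 × 10^-14 m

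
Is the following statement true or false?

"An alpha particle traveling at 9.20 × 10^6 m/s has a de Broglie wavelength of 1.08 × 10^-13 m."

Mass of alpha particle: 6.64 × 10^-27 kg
False

The claim is incorrect.

Using λ = h/(mv):
λ = (6.626 × 10^-34 J·s) / (6.64 × 10^-27 kg × 9.20 × 10^6 m/s)
λ = 1.08 × 10^-14 m

The actual wavelength differs from the claimed 1.08 × 10^-13 m.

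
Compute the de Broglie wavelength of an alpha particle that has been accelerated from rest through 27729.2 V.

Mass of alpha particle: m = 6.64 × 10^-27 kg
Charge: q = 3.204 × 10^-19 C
6.10 × 10^-14 m

When a particle is accelerated through voltage V, it gains kinetic energy KE = qV.

The de Broglie wavelength is then λ = h/√(2mqV):

λ = h/√(2mqV)
λ = (6.626 × 10^-34 J·s) / √(2 × 6.64 × 10^-27 kg × 3.204 × 10^-19 C × 27729.2 V)
λ = 6.10 × 10^-14 m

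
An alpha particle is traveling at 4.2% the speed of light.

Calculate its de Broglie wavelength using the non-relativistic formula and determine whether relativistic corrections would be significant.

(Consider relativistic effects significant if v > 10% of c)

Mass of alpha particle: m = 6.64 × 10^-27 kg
No, relativistic corrections are not needed.

Using the non-relativistic de Broglie formula λ = h/(mv):

v = 4.2% × c = 1.259 × 10^7 m/s

λ = h/(mv)
λ = (6.626 × 10^-34 J·s) / (6.64 × 10^-27 kg × 1.259 × 10^7 m/s)
λ = 7.93 × 10^-15 m

Since v = 4.2% of c < 10% of c, relativistic corrections are NOT significant and this non-relativistic result is a good approximation.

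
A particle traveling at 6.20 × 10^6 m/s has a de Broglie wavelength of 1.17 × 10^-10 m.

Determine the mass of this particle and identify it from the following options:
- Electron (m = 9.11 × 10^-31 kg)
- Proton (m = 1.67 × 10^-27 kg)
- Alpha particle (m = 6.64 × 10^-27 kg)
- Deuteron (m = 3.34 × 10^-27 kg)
The particle is an electron.

From λ = h/(mv), solve for mass:

m = h/(λv)
m = (6.626 × 10^-34 J·s) / (1.17 × 10^-10 m × 6.20 × 10^6 m/s)
m = 9.13 × 10^-31 kg

Comparing with the listed masses, this is closest to an electron.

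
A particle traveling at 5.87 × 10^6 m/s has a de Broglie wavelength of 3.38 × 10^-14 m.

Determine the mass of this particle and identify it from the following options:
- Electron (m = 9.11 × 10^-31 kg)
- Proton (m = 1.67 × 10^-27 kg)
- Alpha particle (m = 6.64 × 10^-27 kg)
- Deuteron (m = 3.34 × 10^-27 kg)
The particle is a deuteron.

From λ = h/(mv), solve for mass:

m = h/(λv)
m = (6.626 × 10^-34 J·s) / (3.38 × 10^-14 m × 5.87 × 10^6 m/s)
m = 3.34 × 10^-27 kg

Comparing with the listed masses, this is closest to a deuteron.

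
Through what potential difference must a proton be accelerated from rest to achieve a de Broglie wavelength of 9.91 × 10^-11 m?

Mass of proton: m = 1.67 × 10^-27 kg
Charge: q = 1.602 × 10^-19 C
8.36 × 10^-2 V

From λ = h/√(2mqV), we solve for V:

λ² = h²/(2mqV)
V = h²/(2mqλ²)
V = (6.626 × 10^-34 J·s)² / (2 × 1.67 × 10^-27 kg × 1.602 × 10^-19 C × (9.91 × 10^-11 m)²)
V = 8.36 × 10^-2 V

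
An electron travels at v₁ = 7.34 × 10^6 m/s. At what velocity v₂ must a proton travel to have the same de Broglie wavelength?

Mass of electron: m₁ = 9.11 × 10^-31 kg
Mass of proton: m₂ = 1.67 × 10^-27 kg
v₂ = 4.00 × 10^3 m/s

For equal de Broglie wavelengths: λ₁ = λ₂

h/(m₁v₁) = h/(m₂v₂)
m₁v₁ = m₂v₂
v₂ = v₁ · (m₁/m₂)

v₂ = 7.34 × 10^6 m/s × (9.11 × 10^-31 kg / 1.67 × 10^-27 kg)
v₂ = 4.00 × 10^3 m/s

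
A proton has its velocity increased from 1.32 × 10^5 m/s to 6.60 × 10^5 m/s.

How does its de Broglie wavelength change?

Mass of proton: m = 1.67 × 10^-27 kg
The wavelength decreases by a factor of 5.

Using λ = h/(mv):

Initial wavelength: λ₁ = h/(mv₁) = 3.01 × 10^-12 m
Final wavelength: λ₂ = h/(mv₂) = 6.01 × 10^-13 m

Since λ ∝ 1/v, when velocity increases by a factor of 5, the wavelength decreases by a factor of 5.

λ₂/λ₁ = v₁/v₂ = 1/5

The wavelength decreases by a factor of 5.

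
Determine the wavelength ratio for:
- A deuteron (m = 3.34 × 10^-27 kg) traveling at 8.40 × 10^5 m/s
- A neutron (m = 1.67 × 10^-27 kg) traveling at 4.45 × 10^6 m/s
λ₁/λ₂ = 2.65

Using λ = h/(mv):

λ₁ = h/(m₁v₁) = 2.36 × 10^-13 m
λ₂ = h/(m₂v₂) = 8.92 × 10^-14 m

Ratio λ₁/λ₂ = (m₂v₂)/(m₁v₁)
         = (1.67 × 10^-27 kg × 4.45 × 10^6 m/s) / (3.34 × 10^-27 kg × 8.40 × 10^5 m/s)
         = 2.65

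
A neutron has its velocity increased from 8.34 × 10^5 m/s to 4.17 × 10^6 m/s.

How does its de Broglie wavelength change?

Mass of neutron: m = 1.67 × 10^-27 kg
The wavelength decreases by a factor of 5.

Using λ = h/(mv):

Initial wavelength: λ₁ = h/(mv₁) = 4.76 × 10^-13 m
Final wavelength: λ₂ = h/(mv₂) = 9.51 × 10^-14 m

Since λ ∝ 1/v, when velocity increases by a factor of 5, the wavelength decreases by a factor of 5.

λ₂/λ₁ = v₁/v₂ = 1/5

The wavelength decreases by a factor of 5.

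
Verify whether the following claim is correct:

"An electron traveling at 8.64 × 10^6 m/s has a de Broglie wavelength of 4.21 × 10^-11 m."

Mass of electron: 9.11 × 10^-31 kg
False

The claim is incorrect.

Using λ = h/(mv):
λ = (6.626 × 10^-34 J·s) / (9.11 × 10^-31 kg × 8.64 × 10^6 m/s)
λ = 8.42 × 10^-11 m

The actual wavelength differs from the claimed 4.21 × 10^-11 m.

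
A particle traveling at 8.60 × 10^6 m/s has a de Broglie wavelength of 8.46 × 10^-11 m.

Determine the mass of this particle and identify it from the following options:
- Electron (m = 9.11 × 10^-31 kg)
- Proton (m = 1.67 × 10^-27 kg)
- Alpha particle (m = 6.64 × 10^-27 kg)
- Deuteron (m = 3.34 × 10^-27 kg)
The particle is an electron.

From λ = h/(mv), solve for mass:

m = h/(λv)
m = (6.626 × 10^-34 J·s) / (8.46 × 10^-11 m × 8.60 × 10^6 m/s)
m = 9.11 × 10^-31 kg

Comparing with the listed masses, this is closest to an electron.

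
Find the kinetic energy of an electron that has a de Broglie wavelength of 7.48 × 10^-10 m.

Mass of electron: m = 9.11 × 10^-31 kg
4.31 × 10^-19 J (or 2.69 eV)

From λ = h/√(2mKE), we solve for KE:

λ² = h²/(2mKE)
KE = h²/(2mλ²)
KE = (6.626 × 10^-34 J·s)² / (2 × 9.11 × 10^-31 kg × (7.48 × 10^-10 m)²)
KE = 4.31 × 10^-19 J
KE = 2.69 eV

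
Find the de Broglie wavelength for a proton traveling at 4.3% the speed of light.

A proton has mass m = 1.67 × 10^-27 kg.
3.08 × 10^-14 m

Using the de Broglie relation λ = h/(mv):

v = 4.3% × c = 1.289 × 10^7 m/s

λ = h/(mv)
λ = (6.626 × 10^-34 J·s) / (1.67 × 10^-27 kg × 1.289 × 10^7 m/s)
λ = 3.08 × 10^-14 m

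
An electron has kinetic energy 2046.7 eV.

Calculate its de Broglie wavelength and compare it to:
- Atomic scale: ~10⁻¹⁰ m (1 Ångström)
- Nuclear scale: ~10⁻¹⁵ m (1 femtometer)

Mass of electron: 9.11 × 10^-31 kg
λ = 2.71 × 10^-11 m, which is between nuclear and atomic scales.

Using λ = h/√(2mKE):

KE = 2046.7 eV = 3.279 × 10^-16 J

λ = h/√(2mKE)
λ = (6.626 × 10^-34 J·s) / √(2 × 9.11 × 10^-31 kg × 3.279 × 10^-16 J)
λ = 2.71 × 10^-11 m

Comparison:
- Atomic scale (10⁻¹⁰ m): λ is 0.27× this size
- Nuclear scale (10⁻¹⁵ m): λ is 2.7e+04× this size

The wavelength is between nuclear and atomic scales.

This wavelength is appropriate for probing atomic structure but too large for nuclear physics experiments.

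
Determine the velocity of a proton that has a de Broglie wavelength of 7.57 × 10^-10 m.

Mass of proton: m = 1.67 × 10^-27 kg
5.24 × 10^2 m/s

From the de Broglie relation λ = h/(mv), we solve for v:

v = h/(mλ)
v = (6.626 × 10^-34 J·s) / (1.67 × 10^-27 kg × 7.57 × 10^-10 m)
v = 5.24 × 10^2 m/s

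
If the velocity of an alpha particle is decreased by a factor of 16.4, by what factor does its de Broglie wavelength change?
The wavelength increases by a factor of 16.4.

From λ = h/(mv), the wavelength is inversely proportional to velocity:

λ ∝ 1/v

If v → v/16.4, then λ → 16.4λ

When velocity is decreased by a factor of 16.4, the wavelength increases by a factor of 16.4.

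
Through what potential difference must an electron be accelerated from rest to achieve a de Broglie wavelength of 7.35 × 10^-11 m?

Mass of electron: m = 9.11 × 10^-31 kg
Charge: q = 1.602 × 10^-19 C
278 V

From λ = h/√(2mqV), we solve for V:

λ² = h²/(2mqV)
V = h²/(2mqλ²)
V = (6.626 × 10^-34 J·s)² / (2 × 9.11 × 10^-31 kg × 1.602 × 10^-19 C × (7.35 × 10^-11 m)²)
V = 278 V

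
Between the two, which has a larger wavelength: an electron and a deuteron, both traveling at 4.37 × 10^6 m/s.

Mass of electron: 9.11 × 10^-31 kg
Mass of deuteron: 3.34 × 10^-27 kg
The electron has the longer wavelength.

Using λ = h/(mv), since both particles have the same velocity, the wavelength depends only on mass.

For electron: λ₁ = h/(m₁v) = 1.66 × 10^-10 m
For deuteron: λ₂ = h/(m₂v) = 4.54 × 10^-14 m

Since λ ∝ 1/m at constant velocity, the lighter particle has the longer wavelength.

The electron has the longer de Broglie wavelength.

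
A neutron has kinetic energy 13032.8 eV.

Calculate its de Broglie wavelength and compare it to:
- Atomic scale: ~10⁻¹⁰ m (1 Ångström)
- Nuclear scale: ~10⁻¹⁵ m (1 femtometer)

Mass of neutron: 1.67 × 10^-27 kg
λ = 2.51 × 10^-13 m, which is between nuclear and atomic scales.

Using λ = h/√(2mKE):

KE = 13032.8 eV = 2.088 × 10^-15 J

λ = h/√(2mKE)
λ = (6.626 × 10^-34 J·s) / √(2 × 1.67 × 10^-27 kg × 2.088 × 10^-15 J)
λ = 2.51 × 10^-13 m

Comparison:
- Atomic scale (10⁻¹⁰ m): λ is 0.0025× this size
- Nuclear scale (10⁻¹⁵ m): λ is 2.5e+02× this size

The wavelength is between nuclear and atomic scales.

This wavelength is appropriate for probing atomic structure but too large for nuclear physics experiments.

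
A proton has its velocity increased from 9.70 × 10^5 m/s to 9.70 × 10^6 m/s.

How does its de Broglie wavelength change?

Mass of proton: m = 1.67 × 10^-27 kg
The wavelength decreases by a factor of 10.

Using λ = h/(mv):

Initial wavelength: λ₁ = h/(mv₁) = 4.09 × 10^-13 m
Final wavelength: λ₂ = h/(mv₂) = 4.09 × 10^-14 m

Since λ ∝ 1/v, when velocity increases by a factor of 10, the wavelength decreases by a factor of 10.

λ₂/λ₁ = v₁/v₂ = 1/10

The wavelength decreases by a factor of 10.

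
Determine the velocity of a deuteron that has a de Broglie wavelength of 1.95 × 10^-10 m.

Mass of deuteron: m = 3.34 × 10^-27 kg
1.02 × 10^3 m/s

From the de Broglie relation λ = h/(mv), we solve for v:

v = h/(mλ)
v = (6.626 × 10^-34 J·s) / (3.34 × 10^-27 kg × 1.95 × 10^-10 m)
v = 1.02 × 10^3 m/s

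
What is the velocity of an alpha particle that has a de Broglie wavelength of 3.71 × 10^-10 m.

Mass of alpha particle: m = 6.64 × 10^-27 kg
2.69 × 10^2 m/s

From the de Broglie relation λ = h/(mv), we solve for v:

v = h/(mλ)
v = (6.626 × 10^-34 J·s) / (6.64 × 10^-27 kg × 3.71 × 10^-10 m)
v = 2.69 × 10^2 m/s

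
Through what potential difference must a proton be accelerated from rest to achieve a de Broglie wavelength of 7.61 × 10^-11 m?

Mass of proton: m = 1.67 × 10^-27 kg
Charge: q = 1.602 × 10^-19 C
1.42 × 10^-1 V

From λ = h/√(2mqV), we solve for V:

λ² = h²/(2mqV)
V = h²/(2mqλ²)
V = (6.626 × 10^-34 J·s)² / (2 × 1.67 × 10^-27 kg × 1.602 × 10^-19 C × (7.61 × 10^-11 m)²)
V = 1.42 × 10^-1 V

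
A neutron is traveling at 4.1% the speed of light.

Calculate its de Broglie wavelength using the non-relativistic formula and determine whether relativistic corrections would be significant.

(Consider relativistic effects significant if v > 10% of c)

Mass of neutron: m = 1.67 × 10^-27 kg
No, relativistic corrections are not needed.

Using the non-relativistic de Broglie formula λ = h/(mv):

v = 4.1% × c = 1.229 × 10^7 m/s

λ = h/(mv)
λ = (6.626 × 10^-34 J·s) / (1.67 × 10^-27 kg × 1.229 × 10^7 m/s)
λ = 3.23 × 10^-14 m

Since v = 4.1% of c < 10% of c, relativistic corrections are NOT significant and this non-relativistic result is a good approximation.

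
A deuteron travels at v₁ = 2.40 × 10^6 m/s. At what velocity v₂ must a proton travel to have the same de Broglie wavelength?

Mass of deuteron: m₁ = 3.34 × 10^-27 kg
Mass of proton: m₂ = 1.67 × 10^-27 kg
v₂ = 4.80 × 10^6 m/s

For equal de Broglie wavelengths: λ₁ = λ₂

h/(m₁v₁) = h/(m₂v₂)
m₁v₁ = m₂v₂
v₂ = v₁ · (m₁/m₂)

v₂ = 2.40 × 10^6 m/s × (3.34 × 10^-27 kg / 1.67 × 10^-27 kg)
v₂ = 4.80 × 10^6 m/s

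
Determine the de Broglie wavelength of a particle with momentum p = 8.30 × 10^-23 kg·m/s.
7.98 × 10^-12 m

Using the de Broglie relation λ = h/p:

λ = h/p
λ = (6.626 × 10^-34 J·s) / (8.30 × 10^-23 kg·m/s)
λ = 7.98 × 10^-12 m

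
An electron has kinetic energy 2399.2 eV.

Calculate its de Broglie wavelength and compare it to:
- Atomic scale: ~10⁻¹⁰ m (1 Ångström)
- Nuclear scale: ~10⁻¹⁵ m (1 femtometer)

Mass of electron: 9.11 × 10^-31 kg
λ = 2.50 × 10^-11 m, which is between nuclear and atomic scales.

Using λ = h/√(2mKE):

KE = 2399.2 eV = 3.844 × 10^-16 J

λ = h/√(2mKE)
λ = (6.626 × 10^-34 J·s) / √(2 × 9.11 × 10^-31 kg × 3.844 × 10^-16 J)
λ = 2.50 × 10^-11 m

Comparison:
- Atomic scale (10⁻¹⁰ m): λ is 0.25× this size
- Nuclear scale (10⁻¹⁵ m): λ is 2.5e+04× this size

The wavelength is between nuclear and atomic scales.

This wavelength is appropriate for probing atomic structure but too large for nuclear physics experiments.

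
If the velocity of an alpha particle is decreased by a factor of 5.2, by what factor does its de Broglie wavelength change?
The wavelength increases by a factor of 5.2.

From λ = h/(mv), the wavelength is inversely proportional to velocity:

λ ∝ 1/v

If v → v/5.2, then λ → 5.2λ

When velocity is decreased by a factor of 5.2, the wavelength increases by a factor of 5.2.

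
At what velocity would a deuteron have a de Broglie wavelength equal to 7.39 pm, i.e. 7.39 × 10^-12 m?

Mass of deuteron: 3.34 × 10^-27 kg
2.68 × 10^4 m/s

From λ = h/(mv), solve for v:

v = h/(mλ)
v = (6.626 × 10^-34 J·s) / (3.34 × 10^-27 kg × 7.39 × 10^-12 m)
v = 2.68 × 10^4 m/s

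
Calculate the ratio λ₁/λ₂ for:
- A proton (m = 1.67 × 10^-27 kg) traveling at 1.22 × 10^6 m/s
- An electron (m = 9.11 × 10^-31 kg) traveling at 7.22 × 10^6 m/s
λ₁/λ₂ = 3.23 × 10^-3

Using λ = h/(mv):

λ₁ = h/(m₁v₁) = 3.25 × 10^-13 m
λ₂ = h/(m₂v₂) = 1.01 × 10^-10 m

Ratio λ₁/λ₂ = (m₂v₂)/(m₁v₁)
         = (9.11 × 10^-31 kg × 7.22 × 10^6 m/s) / (1.67 × 10^-27 kg × 1.22 × 10^6 m/s)
         = 3.23 × 10^-3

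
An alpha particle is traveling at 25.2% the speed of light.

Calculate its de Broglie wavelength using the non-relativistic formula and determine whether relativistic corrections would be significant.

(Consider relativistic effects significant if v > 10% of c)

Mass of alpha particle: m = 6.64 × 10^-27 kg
Yes, relativistic corrections are needed.

Using the non-relativistic de Broglie formula λ = h/(mv):

v = 25.2% × c = 7.555 × 10^7 m/s

λ = h/(mv)
λ = (6.626 × 10^-34 J·s) / (6.64 × 10^-27 kg × 7.555 × 10^7 m/s)
λ = 1.32 × 10^-15 m

Since v = 25.2% of c > 10% of c, relativistic corrections ARE significant and the actual wavelength would differ from this non-relativistic estimate.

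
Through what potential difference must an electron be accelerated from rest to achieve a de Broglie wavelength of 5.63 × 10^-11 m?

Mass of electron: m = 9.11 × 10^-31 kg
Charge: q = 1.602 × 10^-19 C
475 V

From λ = h/√(2mqV), we solve for V:

λ² = h²/(2mqV)
V = h²/(2mqλ²)
V = (6.626 × 10^-34 J·s)² / (2 × 9.11 × 10^-31 kg × 1.602 × 10^-19 C × (5.63 × 10^-11 m)²)
V = 475 V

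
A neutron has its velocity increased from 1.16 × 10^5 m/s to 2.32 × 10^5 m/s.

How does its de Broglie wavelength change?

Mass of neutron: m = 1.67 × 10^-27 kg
The wavelength decreases by a factor of 2.

Using λ = h/(mv):

Initial wavelength: λ₁ = h/(mv₁) = 3.42 × 10^-12 m
Final wavelength: λ₂ = h/(mv₂) = 1.71 × 10^-12 m

Since λ ∝ 1/v, when velocity increases by a factor of 2, the wavelength decreases by a factor of 2.

λ₂/λ₁ = v₁/v₂ = 1/2

The wavelength decreases by a factor of 2.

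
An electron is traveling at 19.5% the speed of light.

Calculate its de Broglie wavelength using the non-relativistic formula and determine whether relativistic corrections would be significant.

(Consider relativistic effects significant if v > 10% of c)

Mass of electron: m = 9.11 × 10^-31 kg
Yes, relativistic corrections are needed.

Using the non-relativistic de Broglie formula λ = h/(mv):

v = 19.5% × c = 5.846 × 10^7 m/s

λ = h/(mv)
λ = (6.626 × 10^-34 J·s) / (9.11 × 10^-31 kg × 5.846 × 10^7 m/s)
λ = 1.24 × 10^-11 m

Since v = 19.5% of c > 10% of c, relativistic corrections ARE significant and the actual wavelength would differ from this non-relativistic estimate.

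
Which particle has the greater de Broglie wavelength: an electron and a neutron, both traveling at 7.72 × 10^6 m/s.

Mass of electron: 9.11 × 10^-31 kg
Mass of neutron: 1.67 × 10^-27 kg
The electron has the longer wavelength.

Using λ = h/(mv), since both particles have the same velocity, the wavelength depends only on mass.

For electron: λ₁ = h/(m₁v) = 9.42 × 10^-11 m
For neutron: λ₂ = h/(m₂v) = 5.14 × 10^-14 m

Since λ ∝ 1/m at constant velocity, the lighter particle has the longer wavelength.

The electron has the longer de Broglie wavelength.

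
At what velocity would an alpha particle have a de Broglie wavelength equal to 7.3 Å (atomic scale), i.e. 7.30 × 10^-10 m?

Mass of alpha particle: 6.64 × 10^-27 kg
1.37 × 10^2 m/s

From λ = h/(mv), solve for v:

v = h/(mλ)
v = (6.626 × 10^-34 J·s) / (6.64 × 10^-27 kg × 7.30 × 10^-10 m)
v = 1.37 × 10^2 m/s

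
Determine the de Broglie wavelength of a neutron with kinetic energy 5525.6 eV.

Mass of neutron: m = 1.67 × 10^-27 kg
3.85 × 10^-13 m

Using λ = h/√(2mKE):

First convert KE to Joules: KE = 5525.6 eV = 8.853 × 10^-16 J

λ = h/√(2mKE)
λ = (6.626 × 10^-34 J·s) / √(2 × 1.67 × 10^-27 kg × 8.853 × 10^-16 J)
λ = 3.85 × 10^-13 m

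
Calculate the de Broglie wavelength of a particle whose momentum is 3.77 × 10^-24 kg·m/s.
1.76 × 10^-10 m

Using the de Broglie relation λ = h/p:

λ = h/p
λ = (6.626 × 10^-34 J·s) / (3.77 × 10^-24 kg·m/s)
λ = 1.76 × 10^-10 m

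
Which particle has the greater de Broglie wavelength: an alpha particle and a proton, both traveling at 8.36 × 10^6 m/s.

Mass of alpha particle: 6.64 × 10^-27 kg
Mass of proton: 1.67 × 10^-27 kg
The proton has the longer wavelength.

Using λ = h/(mv), since both particles have the same velocity, the wavelength depends only on mass.

For alpha particle: λ₁ = h/(m₁v) = 1.19 × 10^-14 m
For proton: λ₂ = h/(m₂v) = 4.75 × 10^-14 m

Since λ ∝ 1/m at constant velocity, the lighter particle has the longer wavelength.

The proton has the longer de Broglie wavelength.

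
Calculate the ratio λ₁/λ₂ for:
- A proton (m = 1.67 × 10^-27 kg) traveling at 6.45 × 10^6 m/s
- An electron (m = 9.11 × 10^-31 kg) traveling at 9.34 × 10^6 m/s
λ₁/λ₂ = 7.90 × 10^-4

Using λ = h/(mv):

λ₁ = h/(m₁v₁) = 6.15 × 10^-14 m
λ₂ = h/(m₂v₂) = 7.79 × 10^-11 m

Ratio λ₁/λ₂ = (m₂v₂)/(m₁v₁)
         = (9.11 × 10^-31 kg × 9.34 × 10^6 m/s) / (1.67 × 10^-27 kg × 6.45 × 10^6 m/s)
         = 7.90 × 10^-4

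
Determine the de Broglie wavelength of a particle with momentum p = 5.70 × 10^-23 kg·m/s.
1.16 × 10^-11 m

Using the de Broglie relation λ = h/p:

λ = h/p
λ = (6.626 × 10^-34 J·s) / (5.70 × 10^-23 kg·m/s)
λ = 1.16 × 10^-11 m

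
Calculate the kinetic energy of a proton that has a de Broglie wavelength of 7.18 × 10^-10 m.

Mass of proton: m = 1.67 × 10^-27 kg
2.55 × 10^-22 J (or 1.59 × 10^-3 eV)

From λ = h/√(2mKE), we solve for KE:

λ² = h²/(2mKE)
KE = h²/(2mλ²)
KE = (6.626 × 10^-34 J·s)² / (2 × 1.67 × 10^-27 kg × (7.18 × 10^-10 m)²)
KE = 2.55 × 10^-22 J
KE = 1.59 × 10^-3 eV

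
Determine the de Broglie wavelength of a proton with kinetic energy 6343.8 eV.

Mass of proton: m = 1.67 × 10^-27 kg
3.60 × 10^-13 m

Using λ = h/√(2mKE):

First convert KE to Joules: KE = 6343.8 eV = 1.016 × 10^-15 J

λ = h/√(2mKE)
λ = (6.626 × 10^-34 J·s) / √(2 × 1.67 × 10^-27 kg × 1.016 × 10^-15 J)
λ = 3.60 × 10^-13 m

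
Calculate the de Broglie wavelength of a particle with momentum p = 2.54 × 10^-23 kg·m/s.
2.61 × 10^-11 m

Using the de Broglie relation λ = h/p:

λ = h/p
λ = (6.626 × 10^-34 J·s) / (2.54 × 10^-23 kg·m/s)
λ = 2.61 × 10^-11 m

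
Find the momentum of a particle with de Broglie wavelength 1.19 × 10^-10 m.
5.57 × 10^-24 kg·m/s

From the de Broglie relation λ = h/p, we solve for p:

p = h/λ
p = (6.626 × 10^-34 J·s) / (1.19 × 10^-10 m)
p = 5.57 × 10^-24 kg·m/s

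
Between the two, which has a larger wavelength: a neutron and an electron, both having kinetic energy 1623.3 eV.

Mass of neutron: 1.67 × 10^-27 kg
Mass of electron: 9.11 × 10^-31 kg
The electron has the longer wavelength.

Using λ = h/√(2mKE):

For neutron: λ₁ = h/√(2m₁KE) = 7.11 × 10^-13 m
For electron: λ₂ = h/√(2m₂KE) = 3.04 × 10^-11 m

Since λ ∝ 1/√m at constant kinetic energy, the lighter particle has the longer wavelength.

The electron has the longer de Broglie wavelength.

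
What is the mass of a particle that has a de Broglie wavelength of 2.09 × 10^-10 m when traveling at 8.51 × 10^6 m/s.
3.73 × 10^-31 kg

From the de Broglie relation λ = h/(mv), we solve for m:

m = h/(λv)
m = (6.626 × 10^-34 J·s) / (2.09 × 10^-10 m × 8.51 × 10^6 m/s)
m = 3.73 × 10^-31 kg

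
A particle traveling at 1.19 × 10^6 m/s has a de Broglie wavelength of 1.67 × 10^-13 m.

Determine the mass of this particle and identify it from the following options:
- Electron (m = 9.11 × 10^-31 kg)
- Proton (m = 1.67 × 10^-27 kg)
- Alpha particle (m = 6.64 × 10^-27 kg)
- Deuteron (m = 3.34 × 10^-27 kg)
The particle is a deuteron.

From λ = h/(mv), solve for mass:

m = h/(λv)
m = (6.626 × 10^-34 J·s) / (1.67 × 10^-13 m × 1.19 × 10^6 m/s)
m = 3.33 × 10^-27 kg

Comparing with the listed masses, this is closest to a deuteron.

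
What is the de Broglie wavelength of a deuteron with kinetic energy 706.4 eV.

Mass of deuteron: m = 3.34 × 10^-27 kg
7.62 × 10^-13 m

Using λ = h/√(2mKE):

First convert KE to Joules: KE = 706.4 eV = 1.132 × 10^-16 J

λ = h/√(2mKE)
λ = (6.626 × 10^-34 J·s) / √(2 × 3.34 × 10^-27 kg × 1.132 × 10^-16 J)
λ = 7.62 × 10^-13 m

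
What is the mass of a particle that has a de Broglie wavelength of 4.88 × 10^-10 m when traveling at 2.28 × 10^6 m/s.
5.96 × 10^-31 kg

From the de Broglie relation λ = h/(mv), we solve for m:

m = h/(λv)
m = (6.626 × 10^-34 J·s) / (4.88 × 10^-10 m × 2.28 × 10^6 m/s)
m = 5.96 × 10^-31 kg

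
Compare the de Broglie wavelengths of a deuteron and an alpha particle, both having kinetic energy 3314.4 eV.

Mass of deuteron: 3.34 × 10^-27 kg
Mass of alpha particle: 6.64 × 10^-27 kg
The deuteron has the longer wavelength.

Using λ = h/√(2mKE):

For deuteron: λ₁ = h/√(2m₁KE) = 3.52 × 10^-13 m
For alpha particle: λ₂ = h/√(2m₂KE) = 2.50 × 10^-13 m

Since λ ∝ 1/√m at constant kinetic energy, the lighter particle has the longer wavelength.

The deuteron has the longer de Broglie wavelength.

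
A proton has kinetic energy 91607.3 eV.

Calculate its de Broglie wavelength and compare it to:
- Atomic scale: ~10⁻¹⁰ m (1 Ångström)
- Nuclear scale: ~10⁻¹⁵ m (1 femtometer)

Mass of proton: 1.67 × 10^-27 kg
λ = 9.46 × 10^-14 m, which is between nuclear and atomic scales.

Using λ = h/√(2mKE):

KE = 91607.3 eV = 1.468 × 10^-14 J

λ = h/√(2mKE)
λ = (6.626 × 10^-34 J·s) / √(2 × 1.67 × 10^-27 kg × 1.468 × 10^-14 J)
λ = 9.46 × 10^-14 m

Comparison:
- Atomic scale (10⁻¹⁰ m): λ is 0.00095× this size
- Nuclear scale (10⁻¹⁵ m): λ is 95× this size

The wavelength is between nuclear and atomic scales.

This wavelength is appropriate for probing atomic structure but too large for nuclear physics experiments.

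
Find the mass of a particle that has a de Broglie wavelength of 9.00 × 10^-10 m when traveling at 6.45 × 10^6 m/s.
1.14 × 10^-31 kg

From the de Broglie relation λ = h/(mv), we solve for m:

m = h/(λv)
m = (6.626 × 10^-34 J·s) / (9.00 × 10^-10 m × 6.45 × 10^6 m/s)
m = 1.14 × 10^-31 kg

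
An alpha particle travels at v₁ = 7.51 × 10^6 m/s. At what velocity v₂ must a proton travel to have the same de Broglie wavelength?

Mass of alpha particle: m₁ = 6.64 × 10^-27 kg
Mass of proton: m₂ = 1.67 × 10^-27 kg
v₂ = 2.99 × 10^7 m/s

For equal de Broglie wavelengths: λ₁ = λ₂

h/(m₁v₁) = h/(m₂v₂)
m₁v₁ = m₂v₂
v₂ = v₁ · (m₁/m₂)

v₂ = 7.51 × 10^6 m/s × (6.64 × 10^-27 kg / 1.67 × 10^-27 kg)
v₂ = 2.99 × 10^7 m/s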